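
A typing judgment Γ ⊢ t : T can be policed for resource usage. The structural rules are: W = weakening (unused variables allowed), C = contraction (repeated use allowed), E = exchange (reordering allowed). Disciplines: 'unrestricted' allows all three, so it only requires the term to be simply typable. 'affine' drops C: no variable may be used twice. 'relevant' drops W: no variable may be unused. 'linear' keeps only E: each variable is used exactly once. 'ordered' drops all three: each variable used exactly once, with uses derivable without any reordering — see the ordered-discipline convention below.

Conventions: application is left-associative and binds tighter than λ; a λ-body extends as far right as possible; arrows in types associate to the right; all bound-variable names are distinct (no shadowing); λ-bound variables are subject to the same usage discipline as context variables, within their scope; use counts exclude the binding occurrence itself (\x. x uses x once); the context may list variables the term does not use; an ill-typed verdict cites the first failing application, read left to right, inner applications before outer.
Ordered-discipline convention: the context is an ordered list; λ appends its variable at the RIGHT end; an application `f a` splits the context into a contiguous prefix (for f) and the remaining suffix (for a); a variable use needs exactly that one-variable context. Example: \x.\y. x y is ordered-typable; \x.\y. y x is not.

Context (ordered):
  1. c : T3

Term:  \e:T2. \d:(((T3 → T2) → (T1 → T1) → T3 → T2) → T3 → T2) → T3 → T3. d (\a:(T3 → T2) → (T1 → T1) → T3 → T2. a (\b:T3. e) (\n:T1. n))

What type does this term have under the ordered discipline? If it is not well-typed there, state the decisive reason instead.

not well-typed under ordered — c, b left unused
use counts: c ×0, e (bound) ×1, d (bound) ×1, a (bound) ×1, b (bound) ×0, n (bound) ×1
order of uses: d, a, e, n
typing: well-typed — term : T2 → ((((T3 → T2) → (T1 → T1) → T3 → T2) → T3 → T2) → T3 → T3) → T3 → T3
summary: ordered ✗ | linear ✗ | affine ✓ | relevant ✗ | unrestricted ✓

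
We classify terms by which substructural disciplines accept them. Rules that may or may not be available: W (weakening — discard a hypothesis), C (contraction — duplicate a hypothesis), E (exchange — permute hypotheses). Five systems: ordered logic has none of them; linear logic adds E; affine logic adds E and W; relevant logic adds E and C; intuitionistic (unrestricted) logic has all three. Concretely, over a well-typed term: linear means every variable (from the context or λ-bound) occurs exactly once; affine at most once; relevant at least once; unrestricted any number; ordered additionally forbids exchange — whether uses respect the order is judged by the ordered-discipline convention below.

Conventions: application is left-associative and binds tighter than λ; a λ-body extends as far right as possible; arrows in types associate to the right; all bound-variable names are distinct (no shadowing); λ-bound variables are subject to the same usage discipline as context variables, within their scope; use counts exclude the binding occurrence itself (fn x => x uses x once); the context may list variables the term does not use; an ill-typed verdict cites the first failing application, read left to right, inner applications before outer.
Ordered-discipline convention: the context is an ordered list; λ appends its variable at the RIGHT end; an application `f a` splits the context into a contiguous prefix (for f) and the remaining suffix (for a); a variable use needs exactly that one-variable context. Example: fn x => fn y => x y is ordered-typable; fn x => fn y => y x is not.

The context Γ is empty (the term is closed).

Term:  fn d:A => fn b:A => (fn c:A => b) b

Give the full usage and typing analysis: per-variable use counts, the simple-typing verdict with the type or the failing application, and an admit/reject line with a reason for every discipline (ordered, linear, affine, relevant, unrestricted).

use counts: d (λ-bound)=0; b (λ-bound)=2; c (λ-bound)=0
order of uses: b, b
typing: ✓ — A -> A -> A
ordered: ✗, b ×2 used more than once (contraction); unused: d, c — weakening required
linear: ✗, b ×2 used more than once (contraction); unused: d, c — weakening required
affine: ✗, b ×2 used more than once (contraction)
relevant: ✗, unused: d, c — weakening required
unrestricted: ✓, simply typable at A -> A -> A; W, C, E all held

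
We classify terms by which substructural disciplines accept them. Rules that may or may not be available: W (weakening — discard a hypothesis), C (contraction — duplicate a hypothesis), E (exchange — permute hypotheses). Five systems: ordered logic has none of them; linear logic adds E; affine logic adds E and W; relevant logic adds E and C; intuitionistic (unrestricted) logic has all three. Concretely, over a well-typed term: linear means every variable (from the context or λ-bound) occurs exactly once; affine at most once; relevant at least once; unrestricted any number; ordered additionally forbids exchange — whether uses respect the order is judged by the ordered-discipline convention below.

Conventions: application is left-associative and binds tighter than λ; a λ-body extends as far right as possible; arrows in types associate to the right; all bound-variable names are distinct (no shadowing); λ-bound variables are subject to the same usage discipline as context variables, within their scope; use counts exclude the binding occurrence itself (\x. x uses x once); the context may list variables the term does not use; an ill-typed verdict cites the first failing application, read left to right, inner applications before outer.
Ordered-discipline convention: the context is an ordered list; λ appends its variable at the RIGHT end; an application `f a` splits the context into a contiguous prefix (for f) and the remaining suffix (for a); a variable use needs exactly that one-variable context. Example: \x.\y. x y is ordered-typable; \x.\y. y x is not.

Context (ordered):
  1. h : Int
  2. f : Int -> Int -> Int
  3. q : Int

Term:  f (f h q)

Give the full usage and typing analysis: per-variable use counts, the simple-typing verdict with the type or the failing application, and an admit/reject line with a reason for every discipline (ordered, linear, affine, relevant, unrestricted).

use counts: h=1; f=2; q=1
uses in reading order: f, f, h, q
typing: well-typed — term : Int -> Int
ordered: ✗, repeated use of f ×2
linear: ✗, repeated use of f ×2
affine: ✗, repeated use of f ×2
relevant: ✓, h, f, q: all used, weakening unneeded
unrestricted: ✓, well-typed at Int -> Int; no restrictions here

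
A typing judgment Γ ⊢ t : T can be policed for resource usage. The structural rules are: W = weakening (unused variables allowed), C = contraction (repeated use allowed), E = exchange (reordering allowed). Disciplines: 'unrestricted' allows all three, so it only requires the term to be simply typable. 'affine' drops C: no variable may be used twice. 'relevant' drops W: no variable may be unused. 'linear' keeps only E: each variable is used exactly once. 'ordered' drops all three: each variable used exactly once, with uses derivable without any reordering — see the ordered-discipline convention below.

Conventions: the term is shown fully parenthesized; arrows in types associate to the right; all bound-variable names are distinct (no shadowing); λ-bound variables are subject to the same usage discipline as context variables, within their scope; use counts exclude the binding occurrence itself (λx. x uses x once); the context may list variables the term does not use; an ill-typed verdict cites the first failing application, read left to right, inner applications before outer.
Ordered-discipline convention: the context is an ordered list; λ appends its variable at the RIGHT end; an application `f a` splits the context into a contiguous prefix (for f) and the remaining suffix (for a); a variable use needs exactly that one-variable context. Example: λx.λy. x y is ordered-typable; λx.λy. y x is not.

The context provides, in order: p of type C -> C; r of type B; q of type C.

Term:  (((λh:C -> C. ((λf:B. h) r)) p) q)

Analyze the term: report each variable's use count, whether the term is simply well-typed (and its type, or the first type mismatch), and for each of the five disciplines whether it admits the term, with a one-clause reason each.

usage: p=1; r=1; q=1; h (λ-bound)=1; f (λ-bound)=0
use order (left to right): h, r, p, q
typing: well-typed — term : C
ordered: ✗ — f left unused
linear: ✗ — f left unused
affine: ✓ — none of p, r, q, h, f used more than once
relevant: ✗ — f left unused
unrestricted: ✓ — type-checks (C) and nothing is barred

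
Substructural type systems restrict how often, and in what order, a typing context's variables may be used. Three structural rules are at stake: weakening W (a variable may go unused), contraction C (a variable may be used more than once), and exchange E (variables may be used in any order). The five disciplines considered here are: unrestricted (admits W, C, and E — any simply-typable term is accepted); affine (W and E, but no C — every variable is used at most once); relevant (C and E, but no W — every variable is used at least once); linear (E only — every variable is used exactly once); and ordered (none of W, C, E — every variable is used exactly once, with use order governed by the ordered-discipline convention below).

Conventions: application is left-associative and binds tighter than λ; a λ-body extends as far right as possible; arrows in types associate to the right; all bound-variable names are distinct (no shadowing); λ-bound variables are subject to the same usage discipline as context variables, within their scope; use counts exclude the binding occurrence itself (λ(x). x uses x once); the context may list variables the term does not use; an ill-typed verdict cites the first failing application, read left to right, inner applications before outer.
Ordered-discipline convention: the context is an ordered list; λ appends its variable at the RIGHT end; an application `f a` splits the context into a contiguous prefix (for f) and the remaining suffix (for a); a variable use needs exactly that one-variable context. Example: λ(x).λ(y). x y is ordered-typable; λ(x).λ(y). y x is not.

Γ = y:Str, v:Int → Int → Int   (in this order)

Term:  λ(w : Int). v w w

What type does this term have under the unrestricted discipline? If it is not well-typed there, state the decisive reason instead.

term : Int → Int
counts: y: 0×, v: 1×, w (bound): 2×
order of uses: v, w, w
typing: well-typed at Int → Int
summary: ordered ✗; linear ✗; affine ✗; relevant ✗; unrestricted ✓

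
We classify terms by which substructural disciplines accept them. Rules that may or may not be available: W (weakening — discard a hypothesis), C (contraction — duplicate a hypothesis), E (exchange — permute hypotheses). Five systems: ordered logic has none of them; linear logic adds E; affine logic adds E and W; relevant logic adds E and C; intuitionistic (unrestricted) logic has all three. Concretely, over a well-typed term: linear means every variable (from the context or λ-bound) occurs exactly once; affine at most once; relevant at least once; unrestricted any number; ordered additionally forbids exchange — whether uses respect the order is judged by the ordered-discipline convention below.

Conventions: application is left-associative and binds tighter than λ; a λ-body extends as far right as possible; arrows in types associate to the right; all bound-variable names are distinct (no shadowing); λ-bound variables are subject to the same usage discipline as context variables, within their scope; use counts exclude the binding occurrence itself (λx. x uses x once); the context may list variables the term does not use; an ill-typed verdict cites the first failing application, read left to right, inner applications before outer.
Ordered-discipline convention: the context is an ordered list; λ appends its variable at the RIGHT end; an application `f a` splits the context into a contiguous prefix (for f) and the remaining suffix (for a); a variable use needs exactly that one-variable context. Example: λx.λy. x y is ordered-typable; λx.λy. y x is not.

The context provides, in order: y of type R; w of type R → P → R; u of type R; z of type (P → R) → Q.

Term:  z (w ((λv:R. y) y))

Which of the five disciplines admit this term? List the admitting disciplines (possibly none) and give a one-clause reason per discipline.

accepted by: unrestricted
counts: y=2, w=1, u=0, z=1, v (λ-bound)=0
use order (left to right): z, w, y, y
typing: well-typed — term : Q
ordered ✗ (needs contraction — y ×2; unused: u, v — weakening required)
linear ✗ (needs contraction — y ×2; unused: u, v — weakening required)
affine ✗ (needs contraction — y ×2)
relevant ✗ (unused: u, v — weakening required)
unrestricted ✓ (simply typable at Q; W, C, E all held)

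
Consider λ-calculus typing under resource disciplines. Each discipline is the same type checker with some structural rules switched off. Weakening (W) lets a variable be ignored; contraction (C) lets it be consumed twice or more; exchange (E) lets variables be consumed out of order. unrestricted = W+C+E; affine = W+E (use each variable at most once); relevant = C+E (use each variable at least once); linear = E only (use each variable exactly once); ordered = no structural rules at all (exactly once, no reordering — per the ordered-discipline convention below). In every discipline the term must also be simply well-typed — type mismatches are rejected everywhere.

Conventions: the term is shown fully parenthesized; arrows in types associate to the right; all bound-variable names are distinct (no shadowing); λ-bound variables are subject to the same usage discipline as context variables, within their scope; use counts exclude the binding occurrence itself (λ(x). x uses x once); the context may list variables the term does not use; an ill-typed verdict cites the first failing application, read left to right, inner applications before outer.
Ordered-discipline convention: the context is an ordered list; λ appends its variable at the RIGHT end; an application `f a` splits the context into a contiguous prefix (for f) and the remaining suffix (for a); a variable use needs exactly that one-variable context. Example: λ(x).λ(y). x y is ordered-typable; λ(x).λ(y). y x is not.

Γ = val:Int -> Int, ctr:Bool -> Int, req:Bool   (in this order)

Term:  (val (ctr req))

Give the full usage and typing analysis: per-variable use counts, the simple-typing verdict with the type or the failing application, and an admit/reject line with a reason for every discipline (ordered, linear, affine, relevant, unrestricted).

counts: val ×1; ctr ×1; req ×1
use order (left to right): val, ctr, req
typing: ✓ — Int
ordered: ✓ — one use each (val, ctr, req); ordered split holds
linear: ✓ — each of val, ctr, req used exactly once
affine: ✓ — at most one use each (val, ctr, req)
relevant: ✓ — every one of val, ctr, req appears
unrestricted: ✓ — type-checks (Int) and nothing is barred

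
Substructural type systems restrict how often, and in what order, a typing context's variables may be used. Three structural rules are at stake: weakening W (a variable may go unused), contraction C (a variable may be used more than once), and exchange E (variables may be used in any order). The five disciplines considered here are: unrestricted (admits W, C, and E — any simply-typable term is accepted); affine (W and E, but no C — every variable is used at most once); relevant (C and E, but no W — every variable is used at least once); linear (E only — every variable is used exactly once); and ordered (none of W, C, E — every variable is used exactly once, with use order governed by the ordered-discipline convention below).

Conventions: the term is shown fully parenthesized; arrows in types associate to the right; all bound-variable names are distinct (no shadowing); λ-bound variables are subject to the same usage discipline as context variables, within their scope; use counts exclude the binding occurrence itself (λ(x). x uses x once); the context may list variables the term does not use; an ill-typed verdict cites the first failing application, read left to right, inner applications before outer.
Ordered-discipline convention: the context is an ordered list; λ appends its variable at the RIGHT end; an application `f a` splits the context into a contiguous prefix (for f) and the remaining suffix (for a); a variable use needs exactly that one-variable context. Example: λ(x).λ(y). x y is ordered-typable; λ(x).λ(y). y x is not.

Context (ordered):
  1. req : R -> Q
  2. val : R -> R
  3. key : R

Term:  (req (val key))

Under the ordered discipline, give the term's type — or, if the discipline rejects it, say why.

term : Q
variable uses: req=1, val=1, key=1
uses in reading order: req, val, key
typing: well-typed — term : Q
across the five disciplines: ordered ✓ · linear ✓ · affine ✓ · relevant ✓ · unrestricted ✓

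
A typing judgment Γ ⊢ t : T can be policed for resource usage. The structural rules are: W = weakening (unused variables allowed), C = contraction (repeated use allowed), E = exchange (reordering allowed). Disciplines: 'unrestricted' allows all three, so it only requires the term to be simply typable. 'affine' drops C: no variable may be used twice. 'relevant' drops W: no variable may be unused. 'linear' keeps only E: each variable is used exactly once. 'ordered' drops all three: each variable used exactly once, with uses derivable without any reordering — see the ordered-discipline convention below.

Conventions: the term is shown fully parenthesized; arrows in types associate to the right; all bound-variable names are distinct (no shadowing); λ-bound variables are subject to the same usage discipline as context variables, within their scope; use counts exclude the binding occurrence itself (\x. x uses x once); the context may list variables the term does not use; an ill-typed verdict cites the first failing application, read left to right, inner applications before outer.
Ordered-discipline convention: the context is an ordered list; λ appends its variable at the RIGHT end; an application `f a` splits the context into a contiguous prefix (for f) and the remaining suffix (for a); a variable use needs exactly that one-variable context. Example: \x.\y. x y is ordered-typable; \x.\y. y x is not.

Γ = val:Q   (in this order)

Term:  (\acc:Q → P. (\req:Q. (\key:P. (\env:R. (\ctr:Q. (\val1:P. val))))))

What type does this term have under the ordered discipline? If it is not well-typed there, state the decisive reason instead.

not well-typed under ordered — acc, req, key, env, ctr, val1 never used (weakening)
counts: val: 1×; acc (bound): 0×; req (bound): 0×; key (bound): 0×; env (bound): 0×; ctr (bound): 0×; val1 (bound): 0×
use order (left to right): val
typing: the term checks, with type (Q → P) → Q → P → R → Q → P → Q
per-discipline verdicts: ordered ✗; linear ✗; affine ✓; relevant ✗; unrestricted ✓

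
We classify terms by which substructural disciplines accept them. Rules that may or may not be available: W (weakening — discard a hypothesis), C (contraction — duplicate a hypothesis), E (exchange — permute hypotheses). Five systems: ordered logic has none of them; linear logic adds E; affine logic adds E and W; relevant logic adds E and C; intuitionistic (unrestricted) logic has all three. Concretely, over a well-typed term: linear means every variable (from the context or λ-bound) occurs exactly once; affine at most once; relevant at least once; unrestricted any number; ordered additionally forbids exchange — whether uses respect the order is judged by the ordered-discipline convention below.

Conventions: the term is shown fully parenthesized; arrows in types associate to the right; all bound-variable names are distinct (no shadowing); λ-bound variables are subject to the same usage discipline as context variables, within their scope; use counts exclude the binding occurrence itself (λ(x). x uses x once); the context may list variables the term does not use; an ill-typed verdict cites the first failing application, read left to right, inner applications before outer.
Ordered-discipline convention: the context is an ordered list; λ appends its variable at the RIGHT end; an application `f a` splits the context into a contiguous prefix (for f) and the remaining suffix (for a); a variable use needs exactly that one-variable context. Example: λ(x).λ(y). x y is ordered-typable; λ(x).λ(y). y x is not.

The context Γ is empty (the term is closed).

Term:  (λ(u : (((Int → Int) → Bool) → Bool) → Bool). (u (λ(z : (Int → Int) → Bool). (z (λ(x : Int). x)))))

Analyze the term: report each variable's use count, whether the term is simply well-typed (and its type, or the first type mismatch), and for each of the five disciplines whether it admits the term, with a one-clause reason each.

usage: u (bound): 1×; z (bound): 1×; x (bound): 1×
use order (left to right): u, z, x
typing: well-typed — term : ((((Int → Int) → Bool) → Bool) → Bool) → Bool
ordered: ✓, u, z, x: once each, no exchange needed
linear: ✓, u, z, x: one use apiece
affine: ✓, none of u, z, x used more than once
relevant: ✓, u, z, x: all used, weakening unneeded
unrestricted: ✓, well-typed at ((((Int → Int) → Bool) → Bool) → Bool) → Bool; no restrictions here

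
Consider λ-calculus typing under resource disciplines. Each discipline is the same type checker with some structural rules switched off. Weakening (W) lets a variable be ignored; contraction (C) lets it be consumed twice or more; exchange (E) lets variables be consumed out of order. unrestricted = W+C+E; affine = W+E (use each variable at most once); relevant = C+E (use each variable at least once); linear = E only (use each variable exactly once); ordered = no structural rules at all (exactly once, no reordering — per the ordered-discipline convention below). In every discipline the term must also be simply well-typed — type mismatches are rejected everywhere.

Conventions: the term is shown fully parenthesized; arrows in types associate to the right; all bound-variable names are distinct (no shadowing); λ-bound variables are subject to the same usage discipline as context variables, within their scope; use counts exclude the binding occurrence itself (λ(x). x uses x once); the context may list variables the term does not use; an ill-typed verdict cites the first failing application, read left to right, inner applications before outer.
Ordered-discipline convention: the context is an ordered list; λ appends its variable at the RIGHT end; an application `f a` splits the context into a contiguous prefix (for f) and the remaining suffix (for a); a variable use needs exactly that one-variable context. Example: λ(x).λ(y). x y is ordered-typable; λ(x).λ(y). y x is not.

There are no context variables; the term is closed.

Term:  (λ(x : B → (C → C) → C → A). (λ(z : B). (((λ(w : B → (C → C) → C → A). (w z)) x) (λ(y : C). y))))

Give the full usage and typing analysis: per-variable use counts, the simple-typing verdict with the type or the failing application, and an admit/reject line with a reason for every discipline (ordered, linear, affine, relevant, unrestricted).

variable uses: x [bound]: 1×; z [bound]: 1×; w [bound]: 1×; y [bound]: 1×
left-to-right use order: w, z, x, y
typing: well-typed — term : (B → (C → C) → C → A) → B → C → A
ordered: ✗, use order w, z, x, y needs exchange
linear: ✓, x, z, w, y: one use apiece
affine: ✓, none of x, z, w, y used more than once
relevant: ✓, x, z, w, y: all used, weakening unneeded
unrestricted: ✓, well-typed at (B → (C → C) → C → A) → B → C → A; no restrictions here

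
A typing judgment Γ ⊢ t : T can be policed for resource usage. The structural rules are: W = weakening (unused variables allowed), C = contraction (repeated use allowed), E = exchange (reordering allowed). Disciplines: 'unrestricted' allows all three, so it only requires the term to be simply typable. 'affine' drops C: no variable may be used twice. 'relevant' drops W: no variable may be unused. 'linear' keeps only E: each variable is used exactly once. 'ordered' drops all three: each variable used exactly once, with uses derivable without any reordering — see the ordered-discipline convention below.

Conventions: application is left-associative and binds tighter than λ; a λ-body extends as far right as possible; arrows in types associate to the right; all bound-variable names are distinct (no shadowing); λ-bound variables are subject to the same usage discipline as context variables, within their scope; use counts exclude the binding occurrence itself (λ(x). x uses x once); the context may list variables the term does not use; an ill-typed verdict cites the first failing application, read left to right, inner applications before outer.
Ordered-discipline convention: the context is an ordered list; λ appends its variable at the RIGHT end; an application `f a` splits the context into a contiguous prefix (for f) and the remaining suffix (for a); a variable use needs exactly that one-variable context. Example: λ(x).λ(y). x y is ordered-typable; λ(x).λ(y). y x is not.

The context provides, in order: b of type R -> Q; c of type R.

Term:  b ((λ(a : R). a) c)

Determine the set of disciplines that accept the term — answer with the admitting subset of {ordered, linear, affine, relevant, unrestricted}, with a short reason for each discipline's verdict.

accepted by: ordered, linear, affine, relevant, unrestricted
usage: b ×1; c ×1; a [bound] ×1
order of uses: b, a, c
typing: well-typed at Q
ordered ✓ (b, c, a once each; derivable with no W/C/E)
linear ✓ (each of b, c, a used exactly once)
affine ✓ (b, c, a: no repeats, contraction unneeded)
relevant ✓ (every one of b, c, a appears)
unrestricted ✓ (simply typable at Q; W, C, E all held)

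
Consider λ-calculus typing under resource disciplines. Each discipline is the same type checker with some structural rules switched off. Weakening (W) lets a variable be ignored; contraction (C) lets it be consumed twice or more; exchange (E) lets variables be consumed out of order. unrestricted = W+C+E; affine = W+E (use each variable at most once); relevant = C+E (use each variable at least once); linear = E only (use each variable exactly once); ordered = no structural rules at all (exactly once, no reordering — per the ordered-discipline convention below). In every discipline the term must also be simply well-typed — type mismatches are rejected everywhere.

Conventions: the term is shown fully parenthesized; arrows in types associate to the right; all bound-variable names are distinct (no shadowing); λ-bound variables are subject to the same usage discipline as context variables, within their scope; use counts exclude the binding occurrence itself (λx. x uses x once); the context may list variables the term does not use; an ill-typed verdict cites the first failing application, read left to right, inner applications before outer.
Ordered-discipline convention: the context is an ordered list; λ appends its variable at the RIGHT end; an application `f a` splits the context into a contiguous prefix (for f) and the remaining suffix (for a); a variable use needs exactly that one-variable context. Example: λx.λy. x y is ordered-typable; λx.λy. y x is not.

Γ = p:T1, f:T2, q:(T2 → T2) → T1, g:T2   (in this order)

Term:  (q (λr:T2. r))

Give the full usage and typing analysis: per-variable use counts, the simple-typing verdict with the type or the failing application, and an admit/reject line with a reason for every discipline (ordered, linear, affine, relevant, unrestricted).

use counts: p=0; f=0; q=1; g=0; r [bound]=1
order of uses: q, r
typing: ✓ — T1
ordered: ✗, p, f, g left unused
linear: ✗, p, f, g left unused
affine: ✓, none of p, f, q, g, r used more than once
relevant: ✗, p, f, g left unused
unrestricted: ✓, typability at T1 is all that's needed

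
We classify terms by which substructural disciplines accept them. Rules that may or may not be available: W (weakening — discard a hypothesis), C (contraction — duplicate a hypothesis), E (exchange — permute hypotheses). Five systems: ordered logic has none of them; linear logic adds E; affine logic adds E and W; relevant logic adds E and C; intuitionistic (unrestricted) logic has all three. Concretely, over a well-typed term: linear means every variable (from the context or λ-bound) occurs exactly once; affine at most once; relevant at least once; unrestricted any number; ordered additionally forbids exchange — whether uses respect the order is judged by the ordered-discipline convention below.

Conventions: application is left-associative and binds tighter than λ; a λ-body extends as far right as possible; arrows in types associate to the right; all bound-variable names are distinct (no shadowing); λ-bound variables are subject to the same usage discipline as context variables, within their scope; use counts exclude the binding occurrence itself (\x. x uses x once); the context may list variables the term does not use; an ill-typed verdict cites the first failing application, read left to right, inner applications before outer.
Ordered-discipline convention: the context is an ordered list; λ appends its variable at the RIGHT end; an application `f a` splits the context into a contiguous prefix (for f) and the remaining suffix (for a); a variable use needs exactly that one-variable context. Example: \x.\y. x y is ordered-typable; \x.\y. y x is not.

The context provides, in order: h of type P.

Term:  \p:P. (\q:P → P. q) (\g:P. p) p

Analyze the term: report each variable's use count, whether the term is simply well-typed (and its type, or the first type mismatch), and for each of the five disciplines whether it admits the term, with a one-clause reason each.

usage: h ×0, p [bound] ×2, q [bound] ×1, g [bound] ×0
order of uses: q, p, p
typing: well-typed at P → P
ordered ✗ (needs contraction — p ×2; unused: h, g — weakening required)
linear ✗ (needs contraction — p ×2; unused: h, g — weakening required)
affine ✗ (needs contraction — p ×2)
relevant ✗ (unused: h, g — weakening required)
unrestricted ✓ (simply typable at P → P; W, C, E all held)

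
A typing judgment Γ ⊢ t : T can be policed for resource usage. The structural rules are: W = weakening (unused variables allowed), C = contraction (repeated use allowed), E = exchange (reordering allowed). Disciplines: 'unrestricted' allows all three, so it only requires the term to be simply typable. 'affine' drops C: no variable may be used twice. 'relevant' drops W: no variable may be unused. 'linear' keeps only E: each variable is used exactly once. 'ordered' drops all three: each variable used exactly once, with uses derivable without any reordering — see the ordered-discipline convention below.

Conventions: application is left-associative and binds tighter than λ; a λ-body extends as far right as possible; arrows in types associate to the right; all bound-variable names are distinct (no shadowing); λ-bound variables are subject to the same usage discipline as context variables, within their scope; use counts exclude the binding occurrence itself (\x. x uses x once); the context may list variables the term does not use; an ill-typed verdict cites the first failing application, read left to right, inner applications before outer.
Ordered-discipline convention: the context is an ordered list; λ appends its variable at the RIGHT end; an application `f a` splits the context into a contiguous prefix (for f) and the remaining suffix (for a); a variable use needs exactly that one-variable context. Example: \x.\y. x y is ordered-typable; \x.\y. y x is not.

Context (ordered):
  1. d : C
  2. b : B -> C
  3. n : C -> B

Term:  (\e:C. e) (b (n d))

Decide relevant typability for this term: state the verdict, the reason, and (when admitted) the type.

yes — d, b, n, e: all used, weakening unneeded; term : C
counts: d=1, b=1, n=1, e (λ-bound)=1
order of uses: e, b, n, d
typing: the term checks, with type C
all disciplines: ordered ✗; linear ✓; affine ✓; relevant ✓; unrestricted ✓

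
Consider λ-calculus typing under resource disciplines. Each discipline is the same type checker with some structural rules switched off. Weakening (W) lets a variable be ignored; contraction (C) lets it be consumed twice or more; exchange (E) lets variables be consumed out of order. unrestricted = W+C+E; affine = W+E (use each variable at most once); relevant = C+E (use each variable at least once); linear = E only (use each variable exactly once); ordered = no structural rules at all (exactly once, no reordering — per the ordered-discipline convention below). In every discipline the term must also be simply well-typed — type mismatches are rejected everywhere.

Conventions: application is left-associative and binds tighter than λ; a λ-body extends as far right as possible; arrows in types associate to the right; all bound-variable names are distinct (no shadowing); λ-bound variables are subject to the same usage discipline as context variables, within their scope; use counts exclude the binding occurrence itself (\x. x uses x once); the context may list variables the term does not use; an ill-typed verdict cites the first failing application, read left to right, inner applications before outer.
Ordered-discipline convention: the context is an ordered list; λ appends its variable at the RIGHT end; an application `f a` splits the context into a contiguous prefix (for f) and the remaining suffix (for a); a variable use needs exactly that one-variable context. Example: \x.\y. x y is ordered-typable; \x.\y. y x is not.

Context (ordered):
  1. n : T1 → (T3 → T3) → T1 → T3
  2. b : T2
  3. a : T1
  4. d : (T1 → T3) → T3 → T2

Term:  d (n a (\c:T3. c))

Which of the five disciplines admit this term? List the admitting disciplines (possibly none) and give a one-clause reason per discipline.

accepted by: affine, unrestricted
counts: n: 1, b: 0, a: 1, d: 1, c (bound): 1
use order (left to right): d, n, a, c
typing: well-typed — term : T3 → T2
ordered ✗ (unused: b — weakening required)
linear ✗ (unused: b — weakening required)
affine ✓ (at most one use each (n, b, a, d, c))
relevant ✗ (unused: b — weakening required)
unrestricted ✓ (type-checks (T3 → T2) and nothing is barred)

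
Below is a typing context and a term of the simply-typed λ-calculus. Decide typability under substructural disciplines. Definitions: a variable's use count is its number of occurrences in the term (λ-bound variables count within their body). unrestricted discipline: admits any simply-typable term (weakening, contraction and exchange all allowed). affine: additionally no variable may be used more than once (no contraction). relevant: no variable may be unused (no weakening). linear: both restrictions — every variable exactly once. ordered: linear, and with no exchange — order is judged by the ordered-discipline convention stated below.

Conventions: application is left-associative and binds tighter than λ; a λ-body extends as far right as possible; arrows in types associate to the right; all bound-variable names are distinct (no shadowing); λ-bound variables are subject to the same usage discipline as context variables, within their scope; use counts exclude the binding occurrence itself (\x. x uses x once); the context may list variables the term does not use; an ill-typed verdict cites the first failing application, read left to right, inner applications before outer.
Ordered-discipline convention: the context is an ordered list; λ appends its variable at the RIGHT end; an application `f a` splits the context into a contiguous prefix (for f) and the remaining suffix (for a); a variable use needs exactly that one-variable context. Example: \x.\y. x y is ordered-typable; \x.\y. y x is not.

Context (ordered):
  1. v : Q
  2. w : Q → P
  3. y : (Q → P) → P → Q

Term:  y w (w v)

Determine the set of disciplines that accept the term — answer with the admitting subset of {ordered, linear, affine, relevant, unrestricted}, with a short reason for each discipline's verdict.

admitted in: relevant, unrestricted
counts: v ×1; w ×2; y ×1
use order (left to right): y, w, w, v
typing: the term checks, with type Q
ordered ✗ (uses contraction: w ×2)
linear ✗ (uses contraction: w ×2)
affine ✗ (uses contraction: w ×2)
relevant ✓ (v, w, y: all used, weakening unneeded)
unrestricted ✓ (simply typable at Q; W, C, E all held)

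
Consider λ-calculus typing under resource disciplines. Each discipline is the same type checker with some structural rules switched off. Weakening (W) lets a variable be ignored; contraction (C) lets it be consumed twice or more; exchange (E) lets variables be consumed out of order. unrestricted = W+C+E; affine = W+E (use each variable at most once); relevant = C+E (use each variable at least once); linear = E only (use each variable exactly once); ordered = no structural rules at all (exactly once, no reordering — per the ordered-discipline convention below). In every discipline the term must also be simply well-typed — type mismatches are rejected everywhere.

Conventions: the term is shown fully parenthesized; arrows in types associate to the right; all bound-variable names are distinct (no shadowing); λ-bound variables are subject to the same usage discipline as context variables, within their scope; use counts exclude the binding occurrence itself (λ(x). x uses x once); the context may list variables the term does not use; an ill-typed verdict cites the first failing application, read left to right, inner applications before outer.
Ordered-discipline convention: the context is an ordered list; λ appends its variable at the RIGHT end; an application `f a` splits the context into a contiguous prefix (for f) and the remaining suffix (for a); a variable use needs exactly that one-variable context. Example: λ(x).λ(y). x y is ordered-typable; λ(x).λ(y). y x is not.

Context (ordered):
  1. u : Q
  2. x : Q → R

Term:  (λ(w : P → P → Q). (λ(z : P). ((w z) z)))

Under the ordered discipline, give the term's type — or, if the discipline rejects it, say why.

not well-typed under ordered — z ×2 used more than once (contraction); u, x left unused
variable uses: u: 0×, x: 0×, w (bound): 1×, z (bound): 2×
uses in reading order: w, z, z
typing: well-typed — term : (P → P → Q) → P → Q
all disciplines: ordered ✗; linear ✗; affine ✗; relevant ✗; unrestricted ✓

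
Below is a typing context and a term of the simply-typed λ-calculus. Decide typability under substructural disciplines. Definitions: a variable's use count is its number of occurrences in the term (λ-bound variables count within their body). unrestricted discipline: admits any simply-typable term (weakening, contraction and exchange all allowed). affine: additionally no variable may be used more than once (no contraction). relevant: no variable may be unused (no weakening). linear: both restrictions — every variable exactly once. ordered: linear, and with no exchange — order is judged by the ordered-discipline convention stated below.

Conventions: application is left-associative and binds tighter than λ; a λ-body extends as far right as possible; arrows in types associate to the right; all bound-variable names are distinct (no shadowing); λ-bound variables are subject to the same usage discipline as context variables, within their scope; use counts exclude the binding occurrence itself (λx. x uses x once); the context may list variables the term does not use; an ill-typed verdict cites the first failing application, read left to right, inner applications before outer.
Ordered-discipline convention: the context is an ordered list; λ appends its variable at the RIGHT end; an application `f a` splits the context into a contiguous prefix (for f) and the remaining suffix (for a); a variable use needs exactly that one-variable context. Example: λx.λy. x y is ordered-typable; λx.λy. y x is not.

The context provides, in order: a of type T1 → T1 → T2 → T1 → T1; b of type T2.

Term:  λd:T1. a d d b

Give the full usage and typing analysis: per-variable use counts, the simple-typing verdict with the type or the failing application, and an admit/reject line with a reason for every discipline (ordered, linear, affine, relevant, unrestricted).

use counts: a: 1×, b: 1×, d (bound): 2×
uses in reading order: a, d, d, b
typing: ✓ — T1 → T1 → T1
ordered: ✗, uses contraction: d ×2
linear: ✗, uses contraction: d ×2
affine: ✗, uses contraction: d ×2
relevant: ✓, none of a, b, d goes unused
unrestricted: ✓, type-checks (T1 → T1 → T1) and nothing is barred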